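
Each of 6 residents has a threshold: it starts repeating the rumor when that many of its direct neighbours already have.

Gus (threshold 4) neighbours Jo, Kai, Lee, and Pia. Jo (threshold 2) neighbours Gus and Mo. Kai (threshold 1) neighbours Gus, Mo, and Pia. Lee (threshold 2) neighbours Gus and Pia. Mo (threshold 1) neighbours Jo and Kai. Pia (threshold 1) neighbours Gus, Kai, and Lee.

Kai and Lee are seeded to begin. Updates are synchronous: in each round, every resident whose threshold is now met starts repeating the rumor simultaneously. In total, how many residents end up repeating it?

4

Round 1 — Kai, Lee start repeating the rumor (initial).
Round 2 — checking thresholds:
  Gus: 2 of 4 neighbours < 4, not yet.
  Mo: 1 of 2 neighbours ≥ 1, starts repeating the rumor.
  Pia: 2 of 3 neighbours ≥ 1, starts repeating the rumor.
Round 3 — no new spreads; cascade stops.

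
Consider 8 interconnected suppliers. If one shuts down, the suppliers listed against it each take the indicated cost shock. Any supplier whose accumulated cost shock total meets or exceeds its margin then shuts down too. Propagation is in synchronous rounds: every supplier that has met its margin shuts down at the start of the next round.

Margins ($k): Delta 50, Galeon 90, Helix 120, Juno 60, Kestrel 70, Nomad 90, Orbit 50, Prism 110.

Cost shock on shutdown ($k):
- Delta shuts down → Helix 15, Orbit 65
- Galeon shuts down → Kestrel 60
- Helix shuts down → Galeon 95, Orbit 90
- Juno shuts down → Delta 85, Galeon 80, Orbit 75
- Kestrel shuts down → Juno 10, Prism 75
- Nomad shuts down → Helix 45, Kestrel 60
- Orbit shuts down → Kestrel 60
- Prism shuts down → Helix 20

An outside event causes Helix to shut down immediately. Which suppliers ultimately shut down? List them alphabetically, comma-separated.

Galeon, Helix, Kestrel, Orbit

Round 1 — Helix shuts down (initial).
  Galeon: +95 → 95 ≥ 90
  Orbit: +90 → 90 ≥ 50
Round 2 — Galeon, Orbit shut down.
  Kestrel: +60+60 → 120 ≥ 70
Round 3 — Kestrel shuts down.
  Juno: +10 → 10 < 60
  Prism: +75 → 75 < 110
No further shutdowns.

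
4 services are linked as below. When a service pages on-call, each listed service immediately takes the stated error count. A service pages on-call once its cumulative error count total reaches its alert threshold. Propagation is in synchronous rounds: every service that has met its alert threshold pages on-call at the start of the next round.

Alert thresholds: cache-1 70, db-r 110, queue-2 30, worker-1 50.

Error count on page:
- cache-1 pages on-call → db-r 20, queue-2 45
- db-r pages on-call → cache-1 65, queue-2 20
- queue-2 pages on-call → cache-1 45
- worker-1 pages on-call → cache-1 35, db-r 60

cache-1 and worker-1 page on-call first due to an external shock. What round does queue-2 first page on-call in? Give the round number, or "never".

Round 1 — cache-1, worker-1 page on-call (initial).
  db-r: +20+60 → 80 < 110
  queue-2: +45 → 45 ≥ 30
Round 2 — queue-2 pages on-call.
No further pages.

2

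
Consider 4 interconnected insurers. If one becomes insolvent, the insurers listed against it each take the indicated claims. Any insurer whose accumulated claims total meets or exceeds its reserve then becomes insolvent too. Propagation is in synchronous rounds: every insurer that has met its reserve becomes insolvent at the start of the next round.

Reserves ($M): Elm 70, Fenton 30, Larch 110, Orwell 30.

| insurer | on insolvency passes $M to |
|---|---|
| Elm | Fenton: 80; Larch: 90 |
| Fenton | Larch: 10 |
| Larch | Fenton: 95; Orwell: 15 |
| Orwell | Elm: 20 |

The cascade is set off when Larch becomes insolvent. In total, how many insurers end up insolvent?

2

Round 1 — Larch becomes insolvent (initial).
  Fenton: +95 → 95 ≥ 30
  Orwell: +15 → 15 < 30
Round 2 — Fenton becomes insolvent.
No further insolvencies.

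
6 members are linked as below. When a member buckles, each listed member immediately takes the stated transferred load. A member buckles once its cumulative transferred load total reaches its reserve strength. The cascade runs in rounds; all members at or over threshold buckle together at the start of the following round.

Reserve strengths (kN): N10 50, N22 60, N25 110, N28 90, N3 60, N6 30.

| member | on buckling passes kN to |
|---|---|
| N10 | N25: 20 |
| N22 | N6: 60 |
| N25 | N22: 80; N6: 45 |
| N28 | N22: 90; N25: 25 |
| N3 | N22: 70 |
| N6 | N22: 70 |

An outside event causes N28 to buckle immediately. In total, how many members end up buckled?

Round 1 — N28 buckles (initial).
  N22: +90 → 90 ≥ 60
  N25: +25 → 25 < 110
Round 2 — N22 buckles.
  N6: +60 → 60 ≥ 30
Round 3 — N6 buckles.
No further bucklings.

3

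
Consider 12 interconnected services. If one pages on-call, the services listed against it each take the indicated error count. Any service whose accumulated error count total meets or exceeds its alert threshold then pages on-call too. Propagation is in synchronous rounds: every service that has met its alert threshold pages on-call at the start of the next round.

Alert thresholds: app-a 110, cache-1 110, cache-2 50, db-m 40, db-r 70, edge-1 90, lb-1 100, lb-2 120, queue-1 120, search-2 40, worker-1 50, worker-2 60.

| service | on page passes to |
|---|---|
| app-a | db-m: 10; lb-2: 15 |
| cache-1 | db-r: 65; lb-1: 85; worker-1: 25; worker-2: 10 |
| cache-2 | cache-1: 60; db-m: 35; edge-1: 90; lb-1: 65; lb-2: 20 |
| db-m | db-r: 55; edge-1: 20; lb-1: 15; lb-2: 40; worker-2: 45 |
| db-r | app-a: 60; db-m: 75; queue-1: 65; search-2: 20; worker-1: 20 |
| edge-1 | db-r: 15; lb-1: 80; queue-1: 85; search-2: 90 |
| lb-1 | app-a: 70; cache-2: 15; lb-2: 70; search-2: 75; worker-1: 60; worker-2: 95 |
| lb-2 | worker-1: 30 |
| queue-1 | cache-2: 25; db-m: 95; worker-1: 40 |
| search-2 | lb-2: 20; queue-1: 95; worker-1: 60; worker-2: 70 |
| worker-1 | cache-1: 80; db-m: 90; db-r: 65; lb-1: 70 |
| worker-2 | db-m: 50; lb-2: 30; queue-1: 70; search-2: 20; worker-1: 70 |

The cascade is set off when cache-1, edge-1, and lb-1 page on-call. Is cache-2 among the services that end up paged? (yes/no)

Round 1 — cache-1, edge-1, lb-1 page on-call (initial).
  app-a: +70 → 70 < 110
  cache-2: +15 → 15 < 50
  db-r: +65+15 → 80 ≥ 70
  lb-2: +70 → 70 < 120
  queue-1: +85 → 85 < 120
  search-2: +90+75 → 165 ≥ 40
  worker-1: +25+60 → 85 ≥ 50
  worker-2: +10+95 → 105 ≥ 60
Round 2 — db-r, search-2, worker-1, worker-2 page on-call.
  app-a: +60 → 130 ≥ 110
  db-m: +75+90+50 → 215 ≥ 40
  lb-2: +20+30 → 120 ≥ 120
  queue-1: +65+95+70 → 315 ≥ 120
Round 3 — app-a, db-m, lb-2, queue-1 page on-call.
  cache-2: +25 → 40 < 50
No further pages.

no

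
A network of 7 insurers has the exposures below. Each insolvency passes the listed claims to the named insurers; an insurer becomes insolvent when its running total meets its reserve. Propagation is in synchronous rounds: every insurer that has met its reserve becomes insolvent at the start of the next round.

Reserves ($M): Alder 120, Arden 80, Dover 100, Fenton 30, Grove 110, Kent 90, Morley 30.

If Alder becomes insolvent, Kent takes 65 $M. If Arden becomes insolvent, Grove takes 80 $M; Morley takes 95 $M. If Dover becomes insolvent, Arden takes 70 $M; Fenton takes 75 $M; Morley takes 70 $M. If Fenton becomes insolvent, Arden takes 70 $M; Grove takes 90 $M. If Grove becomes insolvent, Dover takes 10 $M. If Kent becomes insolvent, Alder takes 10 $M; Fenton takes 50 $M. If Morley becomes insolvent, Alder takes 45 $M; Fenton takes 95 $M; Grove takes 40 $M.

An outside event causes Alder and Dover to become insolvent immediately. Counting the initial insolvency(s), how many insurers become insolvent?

Round 1 — Alder, Dover become insolvent (initial).
  Arden: +70 → 70 < 80
  Fenton: +75 → 75 ≥ 30
  Kent: +65 → 65 < 90
  Morley: +70 → 70 ≥ 30
Round 2 — Fenton, Morley become insolvent.
  Arden: +70 → 140 ≥ 80
  Grove: +90+40 → 130 ≥ 110
Round 3 — Arden, Grove become insolvent.
No further insolvencies.

6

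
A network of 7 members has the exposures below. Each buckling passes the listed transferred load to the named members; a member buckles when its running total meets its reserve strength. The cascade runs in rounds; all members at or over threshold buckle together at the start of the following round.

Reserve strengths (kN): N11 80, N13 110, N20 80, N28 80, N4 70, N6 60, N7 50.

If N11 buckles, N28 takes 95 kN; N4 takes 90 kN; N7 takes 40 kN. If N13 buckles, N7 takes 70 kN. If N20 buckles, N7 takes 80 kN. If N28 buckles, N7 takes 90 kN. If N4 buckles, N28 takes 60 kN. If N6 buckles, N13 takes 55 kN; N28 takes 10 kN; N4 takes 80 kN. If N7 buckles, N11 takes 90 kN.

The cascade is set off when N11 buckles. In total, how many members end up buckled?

Round 1 — N11 buckles (initial).
  N28: +95 → 95 ≥ 80
  N4: +90 → 90 ≥ 70
  N7: +40 → 40 < 50
Round 2 — N28, N4 buckle.
  N7: +90 → 130 ≥ 50
Round 3 — N7 buckles.
No further bucklings.

4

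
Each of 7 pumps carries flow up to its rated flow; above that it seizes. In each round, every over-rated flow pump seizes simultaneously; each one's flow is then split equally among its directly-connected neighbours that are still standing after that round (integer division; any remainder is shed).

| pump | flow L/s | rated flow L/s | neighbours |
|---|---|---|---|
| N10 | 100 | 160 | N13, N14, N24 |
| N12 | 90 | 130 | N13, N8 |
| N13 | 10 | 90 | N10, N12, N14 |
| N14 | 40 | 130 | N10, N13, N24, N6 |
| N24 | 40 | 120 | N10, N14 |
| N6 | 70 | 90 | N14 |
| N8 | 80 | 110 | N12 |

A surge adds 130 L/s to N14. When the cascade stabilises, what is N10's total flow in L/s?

Round 1 — N14 at 170 > 130. N14 seizes.
  N14 sheds 170 L/s to N10, N13, N24, N6: 42 each (2 lost).
    N10: 100+42 = 142 ≤ 160
    N13: 10+42 = 52 ≤ 90
    N24: 40+42 = 82 ≤ 120
    N6: 70+42 = 112 > 90
Round 2 — N6 seizes.
  N6 sheds 112 L/s: no online neighbours, lost.
No further seizures.

142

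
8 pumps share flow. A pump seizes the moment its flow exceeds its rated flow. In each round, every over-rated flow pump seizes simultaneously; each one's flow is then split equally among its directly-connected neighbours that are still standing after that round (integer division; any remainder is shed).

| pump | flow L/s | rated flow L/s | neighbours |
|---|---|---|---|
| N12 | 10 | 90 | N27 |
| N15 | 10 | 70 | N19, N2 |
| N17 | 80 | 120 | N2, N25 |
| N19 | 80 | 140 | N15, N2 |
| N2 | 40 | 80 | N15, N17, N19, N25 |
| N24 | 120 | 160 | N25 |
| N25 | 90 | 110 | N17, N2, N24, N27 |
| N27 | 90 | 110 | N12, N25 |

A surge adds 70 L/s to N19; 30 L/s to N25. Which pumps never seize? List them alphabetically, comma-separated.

Round 1 — N19 at 150 > 140; N25 at 120 > 110. N19, N25 seize.
  N19 sheds 150 L/s to N15, N2: 75 each.
    N15: 10+75 = 85 > 70
    N2: 40+75 = 115 > 80
  N25 sheds 120 L/s to N17, N2, N24, N27: 30 each.
    N17: 80+30 = 110 ≤ 120
    N2: 115+30 = 145 > 80
    N24: 120+30 = 150 ≤ 160
    N27: 90+30 = 120 > 110
Round 2 — N15, N2, N27 seize.
  N15 sheds 85 L/s: no online neighbours, lost.
  N2 sheds 145 L/s to N17: 145 each.
    N17: 110+145 = 255 > 120
  N27 sheds 120 L/s to N12: 120 each.
    N12: 10+120 = 130 > 90
Round 3 — N12, N17 seize.
  N12 sheds 130 L/s: no online neighbours, lost.
  N17 sheds 255 L/s: no online neighbours, lost.
No further seizures.

N24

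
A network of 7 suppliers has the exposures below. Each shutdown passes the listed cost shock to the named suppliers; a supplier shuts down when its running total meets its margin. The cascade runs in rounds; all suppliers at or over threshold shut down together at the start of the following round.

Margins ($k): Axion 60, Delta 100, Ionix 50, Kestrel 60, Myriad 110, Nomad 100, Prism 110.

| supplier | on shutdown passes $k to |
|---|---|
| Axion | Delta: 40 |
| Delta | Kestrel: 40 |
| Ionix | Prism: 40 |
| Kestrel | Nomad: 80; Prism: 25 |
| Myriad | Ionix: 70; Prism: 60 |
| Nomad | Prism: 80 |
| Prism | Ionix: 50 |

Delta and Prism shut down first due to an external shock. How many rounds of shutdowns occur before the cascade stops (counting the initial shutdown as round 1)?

2

Round 1 — Delta, Prism shut down (initial).
  Ionix: +50 → 50 ≥ 50
  Kestrel: +40 → 40 < 60
Round 2 — Ionix shuts down.
No further shutdowns.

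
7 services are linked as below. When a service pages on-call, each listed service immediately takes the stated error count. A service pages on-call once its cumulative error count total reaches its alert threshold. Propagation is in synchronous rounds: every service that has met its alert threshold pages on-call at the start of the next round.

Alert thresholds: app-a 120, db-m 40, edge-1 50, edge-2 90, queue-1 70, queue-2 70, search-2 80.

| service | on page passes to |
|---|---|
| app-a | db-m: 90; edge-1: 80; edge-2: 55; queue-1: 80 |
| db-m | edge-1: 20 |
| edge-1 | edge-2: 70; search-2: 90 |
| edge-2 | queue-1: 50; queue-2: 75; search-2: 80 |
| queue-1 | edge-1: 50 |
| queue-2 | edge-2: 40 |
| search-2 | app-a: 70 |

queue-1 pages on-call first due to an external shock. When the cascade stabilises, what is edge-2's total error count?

70

Round 1 — queue-1 pages on-call (initial).
  edge-1: +50 → 50 ≥ 50
Round 2 — edge-1 pages on-call.
  edge-2: +70 → 70 < 90
  search-2: +90 → 90 ≥ 80
Round 3 — search-2 pages on-call.
  app-a: +70 → 70 < 120
No further pages.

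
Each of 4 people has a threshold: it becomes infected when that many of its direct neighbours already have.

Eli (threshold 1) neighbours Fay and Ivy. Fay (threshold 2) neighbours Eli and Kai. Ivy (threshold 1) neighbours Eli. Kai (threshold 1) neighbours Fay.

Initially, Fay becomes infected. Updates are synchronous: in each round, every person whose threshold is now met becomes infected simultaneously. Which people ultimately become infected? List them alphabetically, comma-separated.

Round 1 — Fay becomes infected (initial).
Round 2 — checking thresholds:
  Eli: 1 of 2 neighbours ≥ 1, becomes infected.
  Kai: 1 of 1 neighbours ≥ 1, becomes infected.
Round 3 — checking thresholds:
  Ivy: 1 of 1 neighbours ≥ 1, becomes infected.
Round 4 — no new infections; cascade stops.

Eli, Fay, Ivy, Kai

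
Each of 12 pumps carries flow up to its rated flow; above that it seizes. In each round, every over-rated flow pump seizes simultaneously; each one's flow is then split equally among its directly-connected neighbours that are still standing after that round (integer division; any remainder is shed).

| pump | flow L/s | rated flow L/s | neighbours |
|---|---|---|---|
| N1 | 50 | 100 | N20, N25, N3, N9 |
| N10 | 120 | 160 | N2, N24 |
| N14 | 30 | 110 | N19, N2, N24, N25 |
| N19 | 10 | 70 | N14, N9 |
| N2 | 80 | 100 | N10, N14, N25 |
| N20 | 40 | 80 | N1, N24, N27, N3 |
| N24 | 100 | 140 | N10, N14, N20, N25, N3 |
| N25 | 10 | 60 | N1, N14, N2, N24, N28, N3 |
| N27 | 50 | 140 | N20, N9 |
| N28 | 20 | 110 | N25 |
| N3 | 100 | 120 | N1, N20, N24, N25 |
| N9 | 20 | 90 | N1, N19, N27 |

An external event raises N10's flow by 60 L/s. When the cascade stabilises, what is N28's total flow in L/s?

Round 1 — N10 at 180 > 160. N10 seizes.
  N10 sheds 180 L/s to N2, N24: 90 each.
    N2: 80+90 = 170 > 100
    N24: 100+90 = 190 > 140
Round 2 — N2, N24 seize.
  N2 sheds 170 L/s to N14, N25: 85 each.
    N14: 30+85 = 115 > 110
    N25: 10+85 = 95 > 60
  N24 sheds 190 L/s to N14, N20, N25, N3: 47 each (2 lost).
    N14: 115+47 = 162 > 110
    N20: 40+47 = 87 > 80
    N25: 95+47 = 142 > 60
    N3: 100+47 = 147 > 120
Round 3 — N14, N20, N25, N3 seize.
  N14 sheds 162 L/s to N19: 162 each.
    N19: 10+162 = 172 > 70
  N20 sheds 87 L/s to N1, N27: 43 each (1 lost).
    N1: 50+43 = 93 ≤ 100
    N27: 50+43 = 93 ≤ 140
  N25 sheds 142 L/s to N1, N28: 71 each.
    N1: 93+71 = 164 > 100
    N28: 20+71 = 91 ≤ 110
  N3 sheds 147 L/s to N1: 147 each.
    N1: 164+147 = 311 > 100
Round 4 — N1, N19 seize.
  N1 sheds 311 L/s to N9: 311 each.
    N9: 20+311 = 331 > 90
  N19 sheds 172 L/s to N9: 172 each.
    N9: 331+172 = 503 > 90
Round 5 — N9 seizes.
  N9 sheds 503 L/s to N27: 503 each.
    N27: 93+503 = 596 > 140
Round 6 — N27 seizes.
  N27 sheds 596 L/s: no online neighbours, lost.
No further seizures.

91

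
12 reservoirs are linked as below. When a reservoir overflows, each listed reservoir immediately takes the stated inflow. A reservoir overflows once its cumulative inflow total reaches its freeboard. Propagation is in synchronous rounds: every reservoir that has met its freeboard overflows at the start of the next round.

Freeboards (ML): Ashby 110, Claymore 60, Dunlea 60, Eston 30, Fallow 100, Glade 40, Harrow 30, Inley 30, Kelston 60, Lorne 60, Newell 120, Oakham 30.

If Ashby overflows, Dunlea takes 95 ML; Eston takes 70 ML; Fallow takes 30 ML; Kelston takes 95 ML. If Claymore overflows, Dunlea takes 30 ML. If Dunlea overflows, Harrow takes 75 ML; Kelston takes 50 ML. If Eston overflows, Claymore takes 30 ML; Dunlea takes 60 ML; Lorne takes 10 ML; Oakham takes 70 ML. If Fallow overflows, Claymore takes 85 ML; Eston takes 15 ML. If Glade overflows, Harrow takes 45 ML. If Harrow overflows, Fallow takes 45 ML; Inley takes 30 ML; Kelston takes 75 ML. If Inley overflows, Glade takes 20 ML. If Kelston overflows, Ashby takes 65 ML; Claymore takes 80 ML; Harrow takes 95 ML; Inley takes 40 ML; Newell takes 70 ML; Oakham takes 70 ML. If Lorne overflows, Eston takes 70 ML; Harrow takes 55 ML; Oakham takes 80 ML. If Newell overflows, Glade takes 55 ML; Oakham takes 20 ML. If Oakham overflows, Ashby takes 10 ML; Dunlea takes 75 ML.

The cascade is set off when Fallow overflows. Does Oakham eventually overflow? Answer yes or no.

Round 1 — Fallow overflows (initial).
  Claymore: +85 → 85 ≥ 60
  Eston: +15 → 15 < 30
Round 2 — Claymore overflows.
  Dunlea: +30 → 30 < 60
No further overflows.

no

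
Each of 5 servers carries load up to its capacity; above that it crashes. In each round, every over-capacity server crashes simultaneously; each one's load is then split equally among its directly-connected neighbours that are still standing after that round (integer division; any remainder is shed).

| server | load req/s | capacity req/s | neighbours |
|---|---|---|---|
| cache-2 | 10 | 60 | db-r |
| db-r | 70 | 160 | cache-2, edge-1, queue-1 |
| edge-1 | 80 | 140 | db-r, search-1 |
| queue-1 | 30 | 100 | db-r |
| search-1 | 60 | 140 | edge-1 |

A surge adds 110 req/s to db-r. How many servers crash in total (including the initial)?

2

Round 1 — db-r at 180 > 160. db-r crashes.
  db-r sheds 180 req/s to cache-2, edge-1, queue-1: 60 each.
    cache-2: 10+60 = 70 > 60
    edge-1: 80+60 = 140 ≤ 140
    queue-1: 30+60 = 90 ≤ 100
Round 2 — cache-2 crashes.
  cache-2 sheds 70 req/s: no online neighbours, lost.
No further crashes.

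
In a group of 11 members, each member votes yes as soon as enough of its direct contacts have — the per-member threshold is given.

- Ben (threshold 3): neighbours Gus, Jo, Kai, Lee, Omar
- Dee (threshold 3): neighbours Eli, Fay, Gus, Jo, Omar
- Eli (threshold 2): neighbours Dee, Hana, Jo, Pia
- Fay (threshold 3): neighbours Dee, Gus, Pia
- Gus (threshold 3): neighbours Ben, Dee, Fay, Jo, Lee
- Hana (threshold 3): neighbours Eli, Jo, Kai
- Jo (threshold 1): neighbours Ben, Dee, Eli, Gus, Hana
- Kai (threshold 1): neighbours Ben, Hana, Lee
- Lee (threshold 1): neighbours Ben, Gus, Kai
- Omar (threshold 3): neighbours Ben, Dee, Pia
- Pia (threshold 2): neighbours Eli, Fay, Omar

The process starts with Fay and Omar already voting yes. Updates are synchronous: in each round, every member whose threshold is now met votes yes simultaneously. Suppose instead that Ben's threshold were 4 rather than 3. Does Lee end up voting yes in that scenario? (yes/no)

no

With Ben's threshold at 4:
Round 1 — Fay, Omar vote yes (initial).
Round 2 — checking thresholds:
  Ben: 1 of 5 neighbours < 4, below threshold.
  Dee: 2 of 5 neighbours < 3, below threshold.
  Gus: 1 of 5 neighbours < 3, below threshold.
  Pia: 2 of 3 neighbours ≥ 2, votes yes.
Round 3 — no new yes votes; cascade stops.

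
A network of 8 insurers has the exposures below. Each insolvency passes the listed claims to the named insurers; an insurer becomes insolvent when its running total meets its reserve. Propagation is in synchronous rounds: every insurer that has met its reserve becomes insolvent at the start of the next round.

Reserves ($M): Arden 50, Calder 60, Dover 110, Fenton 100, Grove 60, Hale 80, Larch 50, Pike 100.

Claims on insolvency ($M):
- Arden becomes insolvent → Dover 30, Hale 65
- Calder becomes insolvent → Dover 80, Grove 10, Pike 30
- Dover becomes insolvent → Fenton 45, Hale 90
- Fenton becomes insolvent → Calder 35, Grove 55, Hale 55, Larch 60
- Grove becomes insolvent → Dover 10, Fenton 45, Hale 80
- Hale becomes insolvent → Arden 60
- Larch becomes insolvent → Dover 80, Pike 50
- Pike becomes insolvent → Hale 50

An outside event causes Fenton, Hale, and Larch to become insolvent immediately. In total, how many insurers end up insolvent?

Round 1 — Fenton, Hale, Larch become insolvent (initial).
  Arden: +60 → 60 ≥ 50
  Calder: +35 → 35 < 60
  Dover: +80 → 80 < 110
  Grove: +55 → 55 < 60
  Pike: +50 → 50 < 100
Round 2 — Arden becomes insolvent.
  Dover: +30 → 110 ≥ 110
Round 3 — Dover becomes insolvent.
No further insolvencies.

5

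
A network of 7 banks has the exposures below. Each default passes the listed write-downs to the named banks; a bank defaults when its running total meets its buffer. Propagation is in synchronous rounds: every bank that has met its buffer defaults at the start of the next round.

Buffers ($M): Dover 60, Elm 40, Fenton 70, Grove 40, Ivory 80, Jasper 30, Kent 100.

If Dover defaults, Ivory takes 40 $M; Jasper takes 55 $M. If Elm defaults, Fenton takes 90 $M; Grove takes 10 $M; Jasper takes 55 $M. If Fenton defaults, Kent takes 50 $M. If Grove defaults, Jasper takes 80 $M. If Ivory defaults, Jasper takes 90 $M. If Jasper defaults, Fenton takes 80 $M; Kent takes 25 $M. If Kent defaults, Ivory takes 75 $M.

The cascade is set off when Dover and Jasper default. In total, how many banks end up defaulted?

3

Round 1 — Dover, Jasper default (initial).
  Fenton: +80 → 80 ≥ 70
  Ivory: +40 → 40 < 80
  Kent: +25 → 25 < 100
Round 2 — Fenton defaults.
  Kent: +50 → 75 < 100
No further defaults.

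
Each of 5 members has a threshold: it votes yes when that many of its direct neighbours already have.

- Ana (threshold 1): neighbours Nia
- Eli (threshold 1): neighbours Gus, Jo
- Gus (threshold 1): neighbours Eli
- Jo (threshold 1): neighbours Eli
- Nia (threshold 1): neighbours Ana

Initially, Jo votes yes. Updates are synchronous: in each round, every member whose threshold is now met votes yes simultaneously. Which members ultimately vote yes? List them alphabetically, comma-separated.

Round 1 — Jo votes yes (initial).
Round 2 — checking thresholds:
  Eli: 1 of 2 neighbours ≥ 1, votes yes.
Round 3 — checking thresholds:
  Gus: 1 of 1 neighbours ≥ 1, votes yes.
Round 4 — no new yes votes; cascade stops.

Eli, Gus, Jo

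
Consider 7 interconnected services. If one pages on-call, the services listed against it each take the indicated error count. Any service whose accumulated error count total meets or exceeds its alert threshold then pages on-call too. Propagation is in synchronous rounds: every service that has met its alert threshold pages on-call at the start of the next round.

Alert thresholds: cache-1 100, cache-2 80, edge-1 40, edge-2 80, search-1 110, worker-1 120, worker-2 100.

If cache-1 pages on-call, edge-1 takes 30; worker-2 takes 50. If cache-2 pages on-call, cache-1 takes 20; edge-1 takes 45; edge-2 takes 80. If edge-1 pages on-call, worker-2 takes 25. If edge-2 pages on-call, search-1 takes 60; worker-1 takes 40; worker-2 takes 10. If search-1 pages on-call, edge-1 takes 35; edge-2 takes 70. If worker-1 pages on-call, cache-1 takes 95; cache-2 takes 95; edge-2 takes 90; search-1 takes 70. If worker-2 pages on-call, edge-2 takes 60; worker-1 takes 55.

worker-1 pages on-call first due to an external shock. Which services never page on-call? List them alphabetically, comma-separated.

worker-2

Round 1 — worker-1 pages on-call (initial).
  cache-1: +95 → 95 < 100
  cache-2: +95 → 95 ≥ 80
  edge-2: +90 → 90 ≥ 80
  search-1: +70 → 70 < 110
Round 2 — cache-2, edge-2 page on-call.
  cache-1: +20 → 115 ≥ 100
  edge-1: +45 → 45 ≥ 40
  search-1: +60 → 130 ≥ 110
  worker-2: +10 → 10 < 100
Round 3 — cache-1, edge-1, search-1 page on-call.
  worker-2: +50+25 → 85 < 100
No further pages.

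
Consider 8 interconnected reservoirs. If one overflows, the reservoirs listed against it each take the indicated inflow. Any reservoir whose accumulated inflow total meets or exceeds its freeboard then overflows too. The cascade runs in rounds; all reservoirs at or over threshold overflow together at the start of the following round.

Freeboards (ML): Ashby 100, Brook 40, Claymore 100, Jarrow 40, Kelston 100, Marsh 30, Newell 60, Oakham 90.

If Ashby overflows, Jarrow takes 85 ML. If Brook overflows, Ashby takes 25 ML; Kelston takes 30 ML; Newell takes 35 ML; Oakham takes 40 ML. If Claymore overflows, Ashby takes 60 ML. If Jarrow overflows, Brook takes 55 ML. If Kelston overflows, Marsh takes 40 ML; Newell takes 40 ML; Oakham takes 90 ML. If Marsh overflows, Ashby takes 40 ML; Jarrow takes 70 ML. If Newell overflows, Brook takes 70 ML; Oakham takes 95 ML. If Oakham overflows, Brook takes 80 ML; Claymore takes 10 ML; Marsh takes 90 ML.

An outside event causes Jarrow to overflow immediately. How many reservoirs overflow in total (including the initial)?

2

Round 1 — Jarrow overflows (initial).
  Brook: +55 → 55 ≥ 40
Round 2 — Brook overflows.
  Ashby: +25 → 25 < 100
  Kelston: +30 → 30 < 100
  Newell: +35 → 35 < 60
  Oakham: +40 → 40 < 90
No further overflows.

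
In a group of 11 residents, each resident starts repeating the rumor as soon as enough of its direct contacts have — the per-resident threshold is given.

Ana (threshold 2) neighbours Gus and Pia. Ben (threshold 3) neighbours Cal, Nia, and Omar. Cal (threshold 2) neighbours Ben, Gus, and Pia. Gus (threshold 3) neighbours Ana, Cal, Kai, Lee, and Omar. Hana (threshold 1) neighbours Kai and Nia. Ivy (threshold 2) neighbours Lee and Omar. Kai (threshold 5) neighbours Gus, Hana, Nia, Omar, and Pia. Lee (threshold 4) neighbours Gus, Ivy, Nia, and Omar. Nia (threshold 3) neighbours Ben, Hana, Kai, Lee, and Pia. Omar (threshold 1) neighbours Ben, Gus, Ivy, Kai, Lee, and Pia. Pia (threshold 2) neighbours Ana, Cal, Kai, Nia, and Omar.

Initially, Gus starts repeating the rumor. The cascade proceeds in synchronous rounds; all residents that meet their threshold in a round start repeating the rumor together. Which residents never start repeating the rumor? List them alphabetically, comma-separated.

Round 1 — Gus starts repeating the rumor (initial).
Round 2 — checking thresholds:
  Ana: 1 of 2 neighbours < 2, below threshold.
  Cal: 1 of 3 neighbours < 2, below threshold.
  Kai: 1 of 5 neighbours < 5, below threshold.
  Lee: 1 of 4 neighbours < 4, below threshold.
  Omar: 1 of 6 neighbours ≥ 1, starts repeating the rumor.
Round 3 — no new spreads; cascade stops.

Ana, Ben, Cal, Hana, Ivy, Kai, Lee, Nia, Pia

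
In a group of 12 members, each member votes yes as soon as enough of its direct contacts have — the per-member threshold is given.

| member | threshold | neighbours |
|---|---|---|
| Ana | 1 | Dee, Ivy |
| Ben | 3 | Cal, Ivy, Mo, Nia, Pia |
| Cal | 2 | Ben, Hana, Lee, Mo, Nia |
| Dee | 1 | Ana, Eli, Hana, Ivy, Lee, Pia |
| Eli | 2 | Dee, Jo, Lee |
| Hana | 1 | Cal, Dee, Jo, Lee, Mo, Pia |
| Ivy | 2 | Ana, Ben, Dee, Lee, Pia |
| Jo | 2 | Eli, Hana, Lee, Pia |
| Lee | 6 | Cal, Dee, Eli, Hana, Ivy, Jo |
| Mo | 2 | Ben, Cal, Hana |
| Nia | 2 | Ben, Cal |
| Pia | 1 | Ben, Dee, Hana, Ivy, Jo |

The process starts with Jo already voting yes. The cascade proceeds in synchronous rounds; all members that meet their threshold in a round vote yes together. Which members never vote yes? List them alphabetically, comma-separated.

Ben, Cal, Lee, Mo, Nia

Round 1 — Jo votes yes (initial).
Round 2 — checking thresholds:
  Eli: 1 of 3 neighbours < 2, below threshold.
  Hana: 1 of 6 neighbours ≥ 1, votes yes.
  Lee: 1 of 6 neighbours < 6, below threshold.
  Pia: 1 of 5 neighbours ≥ 1, votes yes.
Round 3 — checking thresholds:
  Ben: 1 of 5 neighbours < 3, below threshold.
  Cal: 1 of 5 neighbours < 2, below threshold.
  Dee: 2 of 6 neighbours ≥ 1, votes yes.
  Eli: 1 of 3 neighbours < 2, below threshold.
  Ivy: 1 of 5 neighbours < 2, below threshold.
  Lee: 2 of 6 neighbours < 6, below threshold.
  Mo: 1 of 3 neighbours < 2, below threshold.
Round 4 — checking thresholds:
  Ana: 1 of 2 neighbours ≥ 1, votes yes.
  Ben: 1 of 5 neighbours < 3, below threshold.
  Cal: 1 of 5 neighbours < 2, below threshold.
  Eli: 2 of 3 neighbours ≥ 2, votes yes.
  Ivy: 2 of 5 neighbours ≥ 2, votes yes.
  Lee: 3 of 6 neighbours < 6, below threshold.
  Mo: 1 of 3 neighbours < 2, below threshold.
Round 5 — no new yes votes; cascade stops.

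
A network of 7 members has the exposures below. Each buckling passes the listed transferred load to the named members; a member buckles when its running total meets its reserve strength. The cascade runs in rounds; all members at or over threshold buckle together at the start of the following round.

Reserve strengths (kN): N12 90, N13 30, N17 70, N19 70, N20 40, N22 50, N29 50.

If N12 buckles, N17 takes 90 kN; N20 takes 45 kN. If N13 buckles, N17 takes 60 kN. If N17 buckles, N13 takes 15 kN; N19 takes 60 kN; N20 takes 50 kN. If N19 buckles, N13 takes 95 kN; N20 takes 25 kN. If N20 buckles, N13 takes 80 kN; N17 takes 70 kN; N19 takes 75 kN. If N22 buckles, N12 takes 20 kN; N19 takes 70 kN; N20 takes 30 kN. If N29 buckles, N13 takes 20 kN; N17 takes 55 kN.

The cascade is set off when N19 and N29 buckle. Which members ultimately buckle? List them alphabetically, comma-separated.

N13, N17, N19, N20, N29

Round 1 — N19, N29 buckle (initial).
  N13: +95+20 → 115 ≥ 30
  N17: +55 → 55 < 70
  N20: +25 → 25 < 40
Round 2 — N13 buckles.
  N17: +60 → 115 ≥ 70
Round 3 — N17 buckles.
  N20: +50 → 75 ≥ 40
Round 4 — N20 buckles.
No further bucklings.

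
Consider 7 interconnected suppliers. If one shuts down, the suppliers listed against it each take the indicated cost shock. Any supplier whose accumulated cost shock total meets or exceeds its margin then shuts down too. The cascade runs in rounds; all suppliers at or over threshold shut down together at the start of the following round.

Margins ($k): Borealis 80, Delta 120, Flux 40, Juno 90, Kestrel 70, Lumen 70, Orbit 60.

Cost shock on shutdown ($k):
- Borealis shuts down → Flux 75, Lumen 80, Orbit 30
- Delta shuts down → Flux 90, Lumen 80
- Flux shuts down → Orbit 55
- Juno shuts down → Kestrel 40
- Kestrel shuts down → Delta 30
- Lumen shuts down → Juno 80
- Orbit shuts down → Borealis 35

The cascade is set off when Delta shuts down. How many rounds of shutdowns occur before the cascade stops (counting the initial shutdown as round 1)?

Round 1 — Delta shuts down (initial).
  Flux: +90 → 90 ≥ 40
  Lumen: +80 → 80 ≥ 70
Round 2 — Flux, Lumen shut down.
  Juno: +80 → 80 < 90
  Orbit: +55 → 55 < 60
No further shutdowns.

2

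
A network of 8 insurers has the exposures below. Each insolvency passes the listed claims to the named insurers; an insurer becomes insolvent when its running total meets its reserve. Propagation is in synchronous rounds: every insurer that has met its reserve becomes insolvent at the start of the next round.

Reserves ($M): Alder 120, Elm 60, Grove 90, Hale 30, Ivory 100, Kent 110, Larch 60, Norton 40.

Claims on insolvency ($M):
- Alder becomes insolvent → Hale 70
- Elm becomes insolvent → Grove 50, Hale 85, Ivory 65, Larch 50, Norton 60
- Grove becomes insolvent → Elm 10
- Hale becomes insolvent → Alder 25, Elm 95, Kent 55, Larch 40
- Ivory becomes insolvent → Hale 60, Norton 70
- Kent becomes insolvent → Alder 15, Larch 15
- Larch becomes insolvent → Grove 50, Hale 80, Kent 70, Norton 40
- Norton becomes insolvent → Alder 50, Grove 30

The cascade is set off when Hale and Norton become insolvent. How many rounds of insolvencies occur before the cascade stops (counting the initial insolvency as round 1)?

4

Round 1 — Hale, Norton become insolvent (initial).
  Alder: +25+50 → 75 < 120
  Elm: +95 → 95 ≥ 60
  Grove: +30 → 30 < 90
  Kent: +55 → 55 < 110
  Larch: +40 → 40 < 60
Round 2 — Elm becomes insolvent.
  Grove: +50 → 80 < 90
  Ivory: +65 → 65 < 100
  Larch: +50 → 90 ≥ 60
Round 3 — Larch becomes insolvent.
  Grove: +50 → 130 ≥ 90
  Kent: +70 → 125 ≥ 110
Round 4 — Grove, Kent become insolvent.
  Alder: +15 → 90 < 120
No further insolvencies.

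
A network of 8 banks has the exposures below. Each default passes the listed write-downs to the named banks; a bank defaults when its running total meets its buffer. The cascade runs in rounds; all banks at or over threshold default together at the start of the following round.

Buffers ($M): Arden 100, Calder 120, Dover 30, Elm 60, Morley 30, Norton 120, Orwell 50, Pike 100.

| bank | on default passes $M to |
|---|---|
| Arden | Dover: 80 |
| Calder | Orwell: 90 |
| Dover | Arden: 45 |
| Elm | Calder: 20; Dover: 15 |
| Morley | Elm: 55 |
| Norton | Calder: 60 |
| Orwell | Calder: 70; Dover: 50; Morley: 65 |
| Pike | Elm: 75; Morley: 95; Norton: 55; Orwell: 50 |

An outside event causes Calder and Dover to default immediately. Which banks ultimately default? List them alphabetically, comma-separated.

Calder, Dover, Morley, Orwell

Round 1 — Calder, Dover default (initial).
  Arden: +45 → 45 < 100
  Orwell: +90 → 90 ≥ 50
Round 2 — Orwell defaults.
  Morley: +65 → 65 ≥ 30
Round 3 — Morley defaults.
  Elm: +55 → 55 < 60
No further defaults.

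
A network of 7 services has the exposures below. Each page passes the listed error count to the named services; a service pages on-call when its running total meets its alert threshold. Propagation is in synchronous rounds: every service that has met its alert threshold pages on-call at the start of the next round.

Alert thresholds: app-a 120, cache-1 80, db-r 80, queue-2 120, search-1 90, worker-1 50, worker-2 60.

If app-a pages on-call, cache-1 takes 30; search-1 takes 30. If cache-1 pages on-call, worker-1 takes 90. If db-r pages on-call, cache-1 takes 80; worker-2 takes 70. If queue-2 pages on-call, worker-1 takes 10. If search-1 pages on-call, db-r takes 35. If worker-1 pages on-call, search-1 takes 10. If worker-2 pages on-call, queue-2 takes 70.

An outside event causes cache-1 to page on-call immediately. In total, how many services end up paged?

Round 1 — cache-1 pages on-call (initial).
  worker-1: +90 → 90 ≥ 50
Round 2 — worker-1 pages on-call.
  search-1: +10 → 10 < 90
No further pages.

2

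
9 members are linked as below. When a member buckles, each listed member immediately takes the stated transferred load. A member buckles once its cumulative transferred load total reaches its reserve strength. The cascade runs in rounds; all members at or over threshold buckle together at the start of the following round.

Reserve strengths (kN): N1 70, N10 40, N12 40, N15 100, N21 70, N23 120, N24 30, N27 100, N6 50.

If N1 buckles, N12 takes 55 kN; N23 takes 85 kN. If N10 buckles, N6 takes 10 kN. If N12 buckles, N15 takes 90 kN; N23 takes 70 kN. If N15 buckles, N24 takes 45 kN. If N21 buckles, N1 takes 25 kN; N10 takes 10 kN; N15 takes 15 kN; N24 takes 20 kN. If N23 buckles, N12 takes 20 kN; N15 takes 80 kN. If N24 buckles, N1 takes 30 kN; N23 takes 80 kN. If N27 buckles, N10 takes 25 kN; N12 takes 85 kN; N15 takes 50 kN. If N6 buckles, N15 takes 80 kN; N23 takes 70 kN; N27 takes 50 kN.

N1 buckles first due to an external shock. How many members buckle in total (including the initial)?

Round 1 — N1 buckles (initial).
  N12: +55 → 55 ≥ 40
  N23: +85 → 85 < 120
Round 2 — N12 buckles.
  N15: +90 → 90 < 100
  N23: +70 → 155 ≥ 120
Round 3 — N23 buckles.
  N15: +80 → 170 ≥ 100
Round 4 — N15 buckles.
  N24: +45 → 45 ≥ 30
Round 5 — N24 buckles.
No further bucklings.

5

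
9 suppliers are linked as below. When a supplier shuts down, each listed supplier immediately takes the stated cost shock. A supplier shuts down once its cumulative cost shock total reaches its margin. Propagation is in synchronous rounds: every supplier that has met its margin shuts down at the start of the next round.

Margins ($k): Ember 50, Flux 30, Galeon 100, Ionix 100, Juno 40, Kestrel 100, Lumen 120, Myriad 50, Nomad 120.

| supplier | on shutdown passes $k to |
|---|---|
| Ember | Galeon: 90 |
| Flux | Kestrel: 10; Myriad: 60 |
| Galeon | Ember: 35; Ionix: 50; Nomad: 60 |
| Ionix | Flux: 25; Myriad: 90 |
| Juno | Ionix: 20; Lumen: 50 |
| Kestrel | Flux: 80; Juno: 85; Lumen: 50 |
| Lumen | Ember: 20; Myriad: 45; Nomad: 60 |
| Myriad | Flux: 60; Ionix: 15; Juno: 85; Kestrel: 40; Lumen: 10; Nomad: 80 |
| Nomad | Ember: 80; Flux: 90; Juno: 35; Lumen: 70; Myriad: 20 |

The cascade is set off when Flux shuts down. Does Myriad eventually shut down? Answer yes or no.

yes

Round 1 — Flux shuts down (initial).
  Kestrel: +10 → 10 < 100
  Myriad: +60 → 60 ≥ 50
Round 2 — Myriad shuts down.
  Ionix: +15 → 15 < 100
  Juno: +85 → 85 ≥ 40
  Kestrel: +40 → 50 < 100
  Lumen: +10 → 10 < 120
  Nomad: +80 → 80 < 120
Round 3 — Juno shuts down.
  Ionix: +20 → 35 < 100
  Lumen: +50 → 60 < 120
No further shutdowns.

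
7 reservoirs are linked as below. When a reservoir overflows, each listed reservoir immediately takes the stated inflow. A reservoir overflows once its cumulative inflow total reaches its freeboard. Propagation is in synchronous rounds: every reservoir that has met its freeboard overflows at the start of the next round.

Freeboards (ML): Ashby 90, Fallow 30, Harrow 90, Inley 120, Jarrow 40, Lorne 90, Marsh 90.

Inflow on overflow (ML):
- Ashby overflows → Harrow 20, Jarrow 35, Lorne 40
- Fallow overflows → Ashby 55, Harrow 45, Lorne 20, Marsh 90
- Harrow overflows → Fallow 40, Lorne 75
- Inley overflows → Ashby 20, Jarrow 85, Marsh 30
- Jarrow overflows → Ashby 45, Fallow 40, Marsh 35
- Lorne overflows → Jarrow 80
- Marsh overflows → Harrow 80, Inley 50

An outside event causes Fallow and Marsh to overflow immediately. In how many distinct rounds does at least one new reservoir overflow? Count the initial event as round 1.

Round 1 — Fallow, Marsh overflow (initial).
  Ashby: +55 → 55 < 90
  Harrow: +45+80 → 125 ≥ 90
  Inley: +50 → 50 < 120
  Lorne: +20 → 20 < 90
Round 2 — Harrow overflows.
  Lorne: +75 → 95 ≥ 90
Round 3 — Lorne overflows.
  Jarrow: +80 → 80 ≥ 40
Round 4 — Jarrow overflows.
  Ashby: +45 → 100 ≥ 90
Round 5 — Ashby overflows.
No further overflows.

5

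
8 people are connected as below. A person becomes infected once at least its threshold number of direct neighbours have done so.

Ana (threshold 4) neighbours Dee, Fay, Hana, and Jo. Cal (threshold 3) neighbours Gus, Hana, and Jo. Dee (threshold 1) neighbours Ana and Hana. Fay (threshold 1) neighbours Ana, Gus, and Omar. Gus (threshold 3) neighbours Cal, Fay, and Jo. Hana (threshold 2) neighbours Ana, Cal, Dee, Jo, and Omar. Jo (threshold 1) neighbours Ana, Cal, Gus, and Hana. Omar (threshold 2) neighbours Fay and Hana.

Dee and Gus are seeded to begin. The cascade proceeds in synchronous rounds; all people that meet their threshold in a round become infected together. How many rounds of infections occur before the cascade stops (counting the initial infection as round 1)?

4

Round 1 — Dee, Gus become infected (initial).
Round 2 — checking thresholds:
  Ana: 1 of 4 neighbours < 4, holds.
  Cal: 1 of 3 neighbours < 3, holds.
  Fay: 1 of 3 neighbours ≥ 1, becomes infected.
  Hana: 1 of 5 neighbours < 2, holds.
  Jo: 1 of 4 neighbours ≥ 1, becomes infected.
Round 3 — checking thresholds:
  Ana: 3 of 4 neighbours < 4, holds.
  Cal: 2 of 3 neighbours < 3, holds.
  Hana: 2 of 5 neighbours ≥ 2, becomes infected.
  Omar: 1 of 2 neighbours < 2, holds.
Round 4 — checking thresholds:
  Ana: 4 of 4 neighbours ≥ 4, becomes infected.
  Cal: 3 of 3 neighbours ≥ 3, becomes infected.
  Omar: 2 of 2 neighbours ≥ 2, becomes infected.
Round 5 — no new infections; cascade stops.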